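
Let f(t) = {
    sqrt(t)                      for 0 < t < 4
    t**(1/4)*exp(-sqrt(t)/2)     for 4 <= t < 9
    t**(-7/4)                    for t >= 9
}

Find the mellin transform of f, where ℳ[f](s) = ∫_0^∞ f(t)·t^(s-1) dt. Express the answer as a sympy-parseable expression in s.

2*(162*2**(2*s)*(4*s - 7) + 81*2**(2*s + 1/2)*(2*s + 1)*(4*s - 7)*uppergamma(2*s + 1/2, 1) - 81*2**(2*s + 1/2)*(2*s + 1)*(4*s - 7)*uppergamma(2*s + 1/2, 3/2) - 2*3**(2*s + 1/2)*(2*s + 1))/(81*(2*s + 1)*(4*s - 7))
  -1/2 < Re(s) < 7/4

invert the power substitution to get t on [0, 2); sqrt(t)*exp(-t/2) on [2, 3); t**(-7/2) on [3, ∞)
invert the shared t-power to get sqrt(t) on [0, 2); exp(-t/2) on [2, 3); t**(-4) on [3, ∞)
summing 3 kernel integrals split by 4, 9 yields ℳ[f](s)
over [0, 4), the kernel integral of sqrt(t) enters the sum
piece [4, 9): integrate t**(1/4)*exp(-sqrt(t)/2) against the kernel
[9, ∞) adds the kernel integral of t**(-7/4)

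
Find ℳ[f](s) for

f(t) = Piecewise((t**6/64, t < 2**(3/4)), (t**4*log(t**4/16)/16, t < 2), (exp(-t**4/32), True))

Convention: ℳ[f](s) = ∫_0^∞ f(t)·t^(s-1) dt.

2**(3*s/4)*(-16*2**(s/4)*(s + 6) + 2**(s/2)*(s + 6)*(s**2 + 8*s + 16)*uppergamma(s/4, 1/2) + s*(s + 6)*log(4) + 8*s + 8*(s + 6)*log(2) + sqrt(2)*(s**2 + 8*s + 16) + 48)/(4*(s + 6)*(s**2 + 8*s + 16))
  Re(s) > -6

back out the common scale on t: t**6 on [0, 2**(3/4)/2); t**4*log(t**4) on [2**(3/4)/2, 1); exp(-t**4/2) on [1, ∞)
the power substitution comes off first: t**3 on [0, sqrt(2)/2); t**2*log(t**2) on [sqrt(2)/2, 1); exp(-t**2/2) on [1, ∞)
back out the power substitution: t**(3/2) on [0, 1/2); t*log(t) on [1/2, 1); exp(-t/2) on [1, ∞)
along the cuts 2**(3/4), 2, ℳ[f](s) splits into 3 integrals
∫ over [0, 2**(3/4)) of t**6/64·t^(s-1) joins the sum
on [2**(3/4), 2): add ∫ t**4*log(t**4/16)/16·t^(s-1) dt
on [2, ∞) integrate f = exp(-t**4/32) against the kernel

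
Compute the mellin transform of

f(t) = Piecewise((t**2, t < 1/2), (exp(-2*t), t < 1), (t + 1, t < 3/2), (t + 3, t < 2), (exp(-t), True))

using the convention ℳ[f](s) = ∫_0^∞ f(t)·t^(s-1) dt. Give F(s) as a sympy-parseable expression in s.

(20*2**(2*s)*s*(s + 2) + 12*2**(2*s)*(s + 2) + 4*2**s*s*(s + 1)*(s + 2)*uppergamma(s, 2) - 8*2**s*s*(s + 2) - 4*2**s*(s + 2) - 8*3**s*s*(s + 2) - 8*3**s*(s + 2) + 4*s*(s + 1)*(s + 2)*uppergamma(s, 1) - 4*s*(s + 1)*(s + 2)*uppergamma(s, 2) + s*(s + 1))/(4*2**s*s*(s + 1)*(s + 2))
  Re(s) > -2

the 5 pieces separated at 1/2, 1, 3/2, 2 each add one integral
the [0, 1/2) slice contributes ∫ t**2·t^(s-1) dt
over [1/2, 1), the kernel integral of exp(-2*t) enters the sum
for t in [1, 3/2): the term is ∫ (t + 1)·t^(s-1)
segment [3/2, 2) carries (t + 3); integrate it
between 2 and ∞ the integrand is exp(-t)·t^(s-1)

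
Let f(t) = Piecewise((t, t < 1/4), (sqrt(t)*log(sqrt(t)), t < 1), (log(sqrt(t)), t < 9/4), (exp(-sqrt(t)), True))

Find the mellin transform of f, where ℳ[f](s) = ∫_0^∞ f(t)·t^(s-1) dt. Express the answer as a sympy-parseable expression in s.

strip the power substitution: t**2 on [0, 1/2); t*log(t) on [1/2, 1); log(t) on [1, 3/2); …
linearity at 1/4, 1, 9/4 turns ℳ[f](s) into 4 summed integrals
the [0, 1/4) slice contributes ∫ t·t^(s-1) dt
for t in [1/4, 1): the term is ∫ sqrt(t)*log(sqrt(t))·t^(s-1)
over [1, 9/4), the kernel integral of log(sqrt(t)) enters the sum
∫ exp(-sqrt(t))·t^(s-1) over [9/4, ∞)

(8*2**(2*s)*s**2*(s + 1)*(4*s**2 + 4*s + 1)*uppergamma(2*s, 3/2) - 8*2**(2*s)*s**2*(s + 1) + 2*2**(2*s)*(s + 1)*(4*s**2 + 4*s + 1) + 9**s*s*(s + 1)*(-4*log(2) + 4*log(3))*(4*s**2 + 4*s + 1) - 2*9**s*(s + 1)*(4*s**2 + 4*s + 1) + 8*s**3*(s + 1)*log(2) + 4*s**2*(s + 1)*log(2) + 4*s**2*(s + 1) + s**2*(4*s**2 + 4*s + 1))/(4*2**(2*s)*s**2*(s + 1)*(4*s**2 + 4*s + 1))
  Re(s) > -1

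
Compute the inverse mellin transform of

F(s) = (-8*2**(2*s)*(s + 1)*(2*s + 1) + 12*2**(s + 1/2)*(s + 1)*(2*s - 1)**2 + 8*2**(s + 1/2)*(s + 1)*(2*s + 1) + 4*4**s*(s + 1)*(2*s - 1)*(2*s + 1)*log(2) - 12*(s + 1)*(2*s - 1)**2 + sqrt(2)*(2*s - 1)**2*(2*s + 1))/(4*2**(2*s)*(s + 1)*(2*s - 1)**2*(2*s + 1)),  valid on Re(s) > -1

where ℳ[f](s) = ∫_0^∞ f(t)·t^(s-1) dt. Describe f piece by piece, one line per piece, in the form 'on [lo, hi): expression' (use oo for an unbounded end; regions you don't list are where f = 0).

on [0, 1/4): sqrt(2)*t
on [1/4, 1/2): 3*sqrt(t)
on [1/2, 1): log(2*t)/(2*sqrt(t))

invert the shared t-power to get sqrt(2)*sqrt(t) on [0, 1/4); 3 on [1/4, 1/2); log(2*t)/(2*t) on [1/2, 1)
back out the common scale on t: sqrt(t) on [0, 1/2); 3 on [1/2, 1); log(t)/t on [1, 2)
back out the shared t-power: t**(3/2) on [0, 1/2); 3*t on [1/2, 1); log(t) on [1, 2)
treat the 3 regions marked off by 1/4, 1/2 separately and sum
segment [0, 1/4) carries sqrt(2)*t; integrate it
piece [1/4, 1/2): integrate 3*sqrt(t) against the kernel
∫ over [1/2, 1) of log(2*t)/(2*sqrt(t))·t^(s-1) joins the sum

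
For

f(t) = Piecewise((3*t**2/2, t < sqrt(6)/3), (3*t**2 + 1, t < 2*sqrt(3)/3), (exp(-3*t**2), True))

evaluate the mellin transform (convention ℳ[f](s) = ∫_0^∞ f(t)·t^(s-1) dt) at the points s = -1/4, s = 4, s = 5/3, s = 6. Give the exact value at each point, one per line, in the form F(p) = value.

F(-1/4) = 3**(1/8)*(-12*2**(3/4) + 7*uppergamma(-1/8, 4) + 24*2**(7/8))/14
F(4) = 5*exp(-4)/18 + 13/9
F(5/3) = 3**(1/6)*(-96*2**(5/6) + 55*uppergamma(5/6, 4) + 372*2**(2/3))/330
F(6) = 13*exp(-4)/27 + 121/81

the power substitution comes off first: 3*t/2 on [0, 2/3); 3*t + 1 on [2/3, 4/3); exp(-3*t) on [4/3, ∞)
remove the common scale on t first: t on [0, 1); 2*t + 1 on [1, 2); exp(-2*t) on [2, ∞)
the 3 pieces separated at sqrt(6)/3, 2*sqrt(3)/3 each add one integral
for t in [0, sqrt(6)/3): the term is ∫ 3*t**2/2·t^(s-1)
piece [sqrt(6)/3, 2*sqrt(3)/3): integrate (3*t**2 + 1) against the kernel
∫ exp(-3*t**2)·t^(s-1) over [2*sqrt(3)/3, ∞)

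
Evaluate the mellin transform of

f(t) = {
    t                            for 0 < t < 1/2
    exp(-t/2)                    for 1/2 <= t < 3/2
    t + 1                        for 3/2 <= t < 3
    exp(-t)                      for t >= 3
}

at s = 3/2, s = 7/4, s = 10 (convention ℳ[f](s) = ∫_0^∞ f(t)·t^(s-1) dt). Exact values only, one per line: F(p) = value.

breakpoints 1/2, 3/2, 3: one integral from each of the 4 segments
∫ over [0, 1/2) of t·t^(s-1) joins the sum
∫ over [1/2, 3/2) of exp(-t/2)·t^(s-1) joins the sum
on [3/2, 3): add ∫ (t + 1)·t^(s-1) dt
on [3, ∞): add ∫ exp(-t)·t^(s-1) dt

F(3/2) = -19*sqrt(6)/20 - sqrt(6)*exp(-3/4) - sqrt(2)*sqrt(pi)*erfc(sqrt(3)/2) + sqrt(pi)*erfc(sqrt(3))/2 + sqrt(2)/20 + sqrt(3)*exp(-3) + sqrt(2)*exp(-1/4) + sqrt(2)*sqrt(pi)*erfc(1/2) + 28*sqrt(3)/5
F(7/4) = 2**(1/4)*(-308*sqrt(2)*uppergamma(7/4, 3/4) - 129*3**(3/4) + 7 + 77*2**(3/4)*uppergamma(7/4, 3) + 308*sqrt(2)*uppergamma(7/4, 1/4) + 384*6**(3/4))/154
F(10) = -201383466759*exp(-3/4)/256 + 2477577947/112640 + 7280604*exp(-3) + 122145247909*exp(-1/4)/256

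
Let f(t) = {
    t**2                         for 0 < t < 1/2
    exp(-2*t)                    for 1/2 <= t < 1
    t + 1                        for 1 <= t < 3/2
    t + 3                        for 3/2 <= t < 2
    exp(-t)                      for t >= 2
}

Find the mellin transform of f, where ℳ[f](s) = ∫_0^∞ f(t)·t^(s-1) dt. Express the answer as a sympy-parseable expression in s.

(20*2**(2*s)*s*(s + 2) + 12*2**(2*s)*(s + 2) + 4*2**s*s*(s + 1)*(s + 2)*uppergamma(s, 2) - 8*2**s*s*(s + 2) - 4*2**s*(s + 2) - 8*3**s*s*(s + 2) - 8*3**s*(s + 2) + 4*s*(s + 1)*(s + 2)*uppergamma(s, 1) - 4*s*(s + 1)*(s + 2)*uppergamma(s, 2) + s*(s + 1))/(4*2**s*s*(s + 1)*(s + 2))
  Re(s) > -2

summing 5 kernel integrals split by 1/2, 1, 3/2, 2 yields ℳ[f](s)
piece [0, 1/2): integrate t**2 against the kernel
for t in [1/2, 1): the term is ∫ exp(-2*t)·t^(s-1)
on [1, 3/2) integrate f = (t + 1) against the kernel
on [3/2, 2) integrate f = (t + 3) against the kernel
on [2, ∞) integrate f = exp(-t) against the kernel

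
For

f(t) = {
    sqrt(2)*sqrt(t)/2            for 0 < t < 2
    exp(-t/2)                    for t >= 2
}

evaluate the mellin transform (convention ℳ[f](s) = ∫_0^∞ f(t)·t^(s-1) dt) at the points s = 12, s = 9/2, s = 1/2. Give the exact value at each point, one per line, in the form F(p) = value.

reversing the common scale on t: sqrt(t) on [0, 1); exp(-t) on [1, ∞)
summing 2 kernel integrals split by 2 yields ℳ[f](s)
for t in [0, 2): the term is ∫ sqrt(2)*sqrt(t)/2·t^(s-1)
between 2 and ∞ the integrand is exp(-t/2)·t^(s-1)

F(12) = 8192/25 + 444436938752*exp(-1)
F(9/2) = sqrt(2)*(E*(16 + 525*sqrt(pi)*erfc(1)) + 2110)*exp(-1)/5
F(1/2) = sqrt(2)*(sqrt(pi)*erfc(1) + 1)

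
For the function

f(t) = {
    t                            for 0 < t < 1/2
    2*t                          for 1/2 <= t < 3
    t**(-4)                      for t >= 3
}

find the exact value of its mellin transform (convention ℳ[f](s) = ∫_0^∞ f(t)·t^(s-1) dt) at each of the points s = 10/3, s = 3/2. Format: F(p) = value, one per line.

summing 3 kernel integrals split by 1/2, 3 yields ℳ[f](s)
segment [0, 1/2) carries t; integrate it
segment 1/2 to 3 holds 2*t; add its integral
on [3, ∞): add ∫ t**(-4)·t^(s-1) dt

F(10/3) = 2**(2/3)*(-3 + 7880*6**(1/3))/416
F(3/2) = sqrt(2)*(-27 + 1948*sqrt(6))/540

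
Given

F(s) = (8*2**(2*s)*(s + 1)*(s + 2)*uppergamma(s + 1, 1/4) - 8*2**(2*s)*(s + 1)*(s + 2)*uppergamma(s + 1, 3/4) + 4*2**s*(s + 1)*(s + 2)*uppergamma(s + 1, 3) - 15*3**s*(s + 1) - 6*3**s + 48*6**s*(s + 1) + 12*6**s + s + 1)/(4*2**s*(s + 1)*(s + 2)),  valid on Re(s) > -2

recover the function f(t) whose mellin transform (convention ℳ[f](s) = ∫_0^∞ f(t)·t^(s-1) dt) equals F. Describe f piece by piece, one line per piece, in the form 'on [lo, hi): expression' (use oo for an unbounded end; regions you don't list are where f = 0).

undo the shared t-power: t on [0, 1/2); exp(-t/2) on [1/2, 3/2); t + 1 on [3/2, 3); …
summing 4 kernel integrals split by 1/2, 3/2, 3 yields ℳ[f](s)
segment [0, 1/2) carries t**2; integrate it
piece [1/2, 3/2): integrate t*exp(-t/2) against the kernel
segment [3/2, 3) carries t*(t + 1); integrate it
between 3 and ∞ the integrand is t*exp(-t)·t^(s-1)

on [0, 1/2): t**2
on [1/2, 3/2): t*exp(-t/2)
on [3/2, 3): t*(t + 1)
on [3, oo): t*exp(-t)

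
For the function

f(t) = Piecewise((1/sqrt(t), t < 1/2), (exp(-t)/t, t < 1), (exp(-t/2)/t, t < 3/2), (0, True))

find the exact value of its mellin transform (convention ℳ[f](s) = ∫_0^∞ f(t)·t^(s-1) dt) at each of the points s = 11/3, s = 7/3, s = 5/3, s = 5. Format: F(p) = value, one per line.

F(11/3) = -4*2**(2/3)*uppergamma(8/3, 3/4) - uppergamma(8/3, 1) + 3*2**(5/6)/152 + uppergamma(8/3, 1/2) + 4*2**(2/3)*uppergamma(8/3, 1/2)
F(7/3) = -2*2**(1/3)*uppergamma(4/3, 3/4) - uppergamma(4/3, 1) + 3*2**(1/6)/22 + uppergamma(4/3, 1/2) + 2*2**(1/3)*uppergamma(4/3, 1/2)
F(5/3) = -2**(2/3)*uppergamma(2/3, 3/4) - uppergamma(2/3, 1) + 3*2**(5/6)/14 + uppergamma(2/3, 1/2) + 2**(2/3)*uppergamma(2/3, 1/2)
F(5) = -807*exp(-3/4)/4 - 16*exp(-1) + sqrt(2)/144 + 1343*exp(-1/2)/8

the shared t-power comes off first: sqrt(t) on [0, 1/2); exp(-t) on [1/2, 1); exp(-t/2) on [1, 3/2)
breakpoints 1/2, 1: one integral from each of the 3 segments
between 0 and 1/2 the integrand is 1/sqrt(t)·t^(s-1)
the [1/2, 1) slice contributes ∫ exp(-t)/t·t^(s-1) dt
the [1, 3/2) slice contributes ∫ exp(-t/2)/t·t^(s-1) dt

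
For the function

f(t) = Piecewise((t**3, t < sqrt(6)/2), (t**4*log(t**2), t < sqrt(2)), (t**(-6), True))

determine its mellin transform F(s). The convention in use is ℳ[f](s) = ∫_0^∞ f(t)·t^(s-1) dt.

strip the power substitution: t**(3/2) on [0, 3/2); t**2*log(t) on [3/2, 2); t**(-3) on [2, ∞)
remove the shared t-power first: t on [0, 3/2); t**(3/2)*log(t) on [3/2, 2); t**(-7/2) on [2, ∞)
the shared t-power comes off first: sqrt(t) on [0, 3/2); t*log(t) on [3/2, 2); t**(-4) on [2, ∞)
split f at sqrt(6)/2, sqrt(2): ℳ[f](s) collects 3 kernel integrals
the [0, sqrt(6)/2) slice contributes ∫ t**3·t^(s-1) dt
segment sqrt(6)/2 to sqrt(2) holds t**4*log(t**2); add its integral
between sqrt(2) and ∞ the integrand is t**(-6)·t^(s-1)

(32*2**s*(s - 6)*(s + 2)*(s + 3)*log(2) - 64*2**s*(s - 6)*(s + 3) + 64*2**s*(s - 6)*(s + 3)*log(2) - 2**s*(s + 3)*(4*s + (s + 2)**2 + 12) + 3**(s/2)*(s - 6)*(s + 2)*(s + 3)*(-18*log(3) + 18*log(2)) + 3**(s/2)*(s - 6)*(s + 3)*(-36*log(3) + 36*log(2)) + 36*3**(s/2)*(s - 6)*(s + 3) + 6*3**(s/2)*sqrt(6)*(s - 6)*(4*s + (s + 2)**2 + 12))/(8*2**(s/2)*(s - 6)*(s + 3)*(4*s + (s + 2)**2 + 12))
  -3 < Re(s) < 6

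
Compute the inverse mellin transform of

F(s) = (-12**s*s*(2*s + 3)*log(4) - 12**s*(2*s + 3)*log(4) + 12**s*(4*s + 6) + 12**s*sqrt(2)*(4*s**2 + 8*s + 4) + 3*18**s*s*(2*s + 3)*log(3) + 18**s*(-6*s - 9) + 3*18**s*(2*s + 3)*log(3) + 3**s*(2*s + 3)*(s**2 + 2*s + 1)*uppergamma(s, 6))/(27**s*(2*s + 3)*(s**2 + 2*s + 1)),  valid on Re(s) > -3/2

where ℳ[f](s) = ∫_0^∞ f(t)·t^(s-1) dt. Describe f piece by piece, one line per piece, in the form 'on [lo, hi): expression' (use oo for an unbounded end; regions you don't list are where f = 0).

on [0, 4/9): 27*sqrt(2)*t**(3/2)/4
on [4/9, 2/3): 9*t*log(9*t/2)/2
on [2/3, oo): exp(-9*t)

invert the common scale on t to get 3*sqrt(6)*t**(3/2)/4 on [0, 4/3); 3*t*log(3*t/2)/2 on [4/3, 2); exp(-3*t) on [2, ∞)
remove the common scale on t first: t**(3/2) on [0, 2); t*log(t) on [2, 3); exp(-2*t) on [3, ∞)
summing 3 kernel integrals split by 4/9, 2/3 yields ℳ[f](s)
the [0, 4/9) slice contributes ∫ 27*sqrt(2)*t**(3/2)/4·t^(s-1) dt
∫ over [4/9, 2/3) of 9*t*log(9*t/2)/2·t^(s-1) joins the sum
over [2/3, ∞), the kernel integral of exp(-9*t) enters the sum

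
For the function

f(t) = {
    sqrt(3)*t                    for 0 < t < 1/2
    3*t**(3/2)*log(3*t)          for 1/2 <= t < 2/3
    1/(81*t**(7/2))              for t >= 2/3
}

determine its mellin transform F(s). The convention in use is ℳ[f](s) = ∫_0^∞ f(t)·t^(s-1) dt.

6**(1/2 - s)*(32*2**(2*s)*(s + 1)*(2*s - 7)*(2*s + 1)*log(2) - 64*2**(2*s)*(s + 1)*(2*s - 7) + 64*2**(2*s)*(s + 1)*(2*s - 7)*log(2) - 2**(2*s)*(s + 1)*(8*s + (2*s + 1)**2 + 8) + 3**(s + 1/2)*(s + 1)*(2*s - 7)*(2*s + 1)*(-12*log(3) + 12*log(2)) + 3**(s + 1/2)*(s + 1)*(2*s - 7)*(-24*log(3) + 24*log(2)) + 24*3**(s + 1/2)*(s + 1)*(2*s - 7) + 2*3**(s + 1/2)*sqrt(6)*(2*s - 7)*(8*s + (2*s + 1)**2 + 8))/(24*(s + 1)*(2*s - 7)*(8*s + (2*s + 1)**2 + 8))
  -1 < Re(s) < 7/2

invert the shared t-power to get sqrt(3)*sqrt(t) on [0, 1/2); 3*t*log(3*t) on [1/2, 2/3); 1/(81*t**4) on [2/3, ∞)
the common scale on t comes off first: sqrt(t) on [0, 3/2); t*log(t) on [3/2, 2); t**(-4) on [2, ∞)
split f at 1/2, 2/3: ℳ[f](s) collects 3 kernel integrals
∫ over [0, 1/2) of sqrt(3)*t·t^(s-1) joins the sum
on [1/2, 2/3) integrate f = 3*t**(3/2)*log(3*t) against the kernel
on [2/3, ∞) integrate f = 1/(81*t**(7/2)) against the kernel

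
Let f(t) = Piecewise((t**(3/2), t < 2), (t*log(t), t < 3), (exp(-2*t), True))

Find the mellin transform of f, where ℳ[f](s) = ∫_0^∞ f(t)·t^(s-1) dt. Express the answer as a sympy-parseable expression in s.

(-12**s*s*(2*s + 3)*log(4) - 12**s*(2*s + 3)*log(4) + 12**s*(4*s + 6) + 12**s*sqrt(2)*(4*s**2 + 8*s + 4) + 3*18**s*s*(2*s + 3)*log(3) + 18**s*(-6*s - 9) + 3*18**s*(2*s + 3)*log(3) + 3**s*(2*s + 3)*(s**2 + 2*s + 1)*uppergamma(s, 6))/(6**s*(2*s + 3)*(s**2 + 2*s + 1))
  Re(s) > -3/2

decompose at 2, 3; ℳ[f](s) sums the 3 pieces' integrals
segment 0 to 2 holds t**(3/2); add its integral
on [2, 3): add ∫ t*log(t)·t^(s-1) dt
segment [3, ∞) carries exp(-2*t); integrate it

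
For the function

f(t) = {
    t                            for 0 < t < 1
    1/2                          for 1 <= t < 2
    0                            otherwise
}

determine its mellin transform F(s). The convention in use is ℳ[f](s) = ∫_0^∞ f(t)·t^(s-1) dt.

cuts at 1: linearity sums the 2 kernel integrals
for t in [0, 1): the term is ∫ t·t^(s-1)
segment [1, 2) carries 1/2; integrate it

(2**s*(s + 1) + s - 1)/(2*s*(s + 1))
  Re(s) > -1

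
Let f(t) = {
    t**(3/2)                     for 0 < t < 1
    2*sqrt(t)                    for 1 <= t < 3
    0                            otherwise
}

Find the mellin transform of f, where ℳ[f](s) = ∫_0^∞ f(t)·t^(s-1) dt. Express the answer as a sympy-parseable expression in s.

(4*sqrt(3)*3**s*(2*s + 3) - 4*s - 10)/((2*s + 1)*(2*s + 3))
  Re(s) > -3/2

decompose at 1; ℳ[f](s) sums the 2 pieces' integrals
segment 0 to 1 holds t**(3/2); add its integral
[1, 3) adds the kernel integral of 2*sqrt(t)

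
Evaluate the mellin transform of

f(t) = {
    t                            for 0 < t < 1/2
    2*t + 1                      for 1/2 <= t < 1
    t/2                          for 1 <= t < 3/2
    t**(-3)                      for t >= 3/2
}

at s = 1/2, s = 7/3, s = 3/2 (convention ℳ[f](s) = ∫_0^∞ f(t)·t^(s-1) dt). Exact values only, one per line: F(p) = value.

F(1/2) = -7*sqrt(2)/6 + 167*sqrt(6)/540 + 3
F(7/3) = 2**(2/3)*(-162 + 984*2**(1/3) + 1687*3**(1/3))/2240
F(3/2) = -13*sqrt(2)/60 + 403*sqrt(6)/1080 + 19/15

treat the 4 regions marked off by 1/2, 1, 3/2 separately and sum
on [0, 1/2): add ∫ t·t^(s-1) dt
∫ (2*t + 1)·t^(s-1) over [1/2, 1)
for t in [1, 3/2): the term is ∫ t/2·t^(s-1)
on [3/2, ∞) integrate f = t**(-3) against the kernel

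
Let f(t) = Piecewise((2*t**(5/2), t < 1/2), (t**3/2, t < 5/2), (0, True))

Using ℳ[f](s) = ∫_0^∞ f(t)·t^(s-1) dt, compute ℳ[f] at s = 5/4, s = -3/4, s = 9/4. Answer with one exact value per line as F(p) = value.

f breaks at 1/2 into 2 integrals to sum
between 0 and 1/2 the integrand is 2*t**(5/2)·t^(s-1)
over [1/2, 5/2), the kernel integral of t**3/2 enters the sum

F(5/4) = 2**(1/4)*(-15*sqrt(2) + 136 + 9375*sqrt(2)*5**(1/4))/4080
F(-3/4) = 2**(1/4)*(-7*sqrt(2) + 72 + 175*sqrt(2)*5**(1/4))/252
F(9/4) = 2**(1/4)*(-19*sqrt(2) + 168 + 59375*sqrt(2)*5**(1/4))/12768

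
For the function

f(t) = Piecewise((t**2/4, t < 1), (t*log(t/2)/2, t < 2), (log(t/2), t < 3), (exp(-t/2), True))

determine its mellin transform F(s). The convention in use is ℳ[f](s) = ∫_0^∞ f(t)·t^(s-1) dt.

(4*2**s*s**2*(s + 2)*(s**2 + 2*s + 1)*uppergamma(s, 3/2) - 4*2**s*s**2*(s + 2) + 4*2**s*(s + 2)*(s**2 + 2*s + 1) + 3**s*s*(s + 2)*(-4*log(2) + 4*log(3))*(s**2 + 2*s + 1) - 4*3**s*(s + 2)*(s**2 + 2*s + 1) + s**3*(s + 2)*log(4) + s**2*(s + 2)*log(4) + 2*s**2*(s + 2) + s**2*(s**2 + 2*s + 1))/(4*s**2*(s + 2)*(s**2 + 2*s + 1))
  Re(s) > -2

invert the common scale on t to get t**2 on [0, 1/2); t*log(t) on [1/2, 1); log(t) on [1, 3/2); …
linearity at 1, 2, 3 turns ℳ[f](s) into 4 summed integrals
for t in [0, 1): the term is ∫ t**2/4·t^(s-1)
segment [1, 2) carries t*log(t/2)/2; integrate it
for t in [2, 3): the term is ∫ log(t/2)·t^(s-1)
between 3 and ∞ the integrand is exp(-t/2)·t^(s-1)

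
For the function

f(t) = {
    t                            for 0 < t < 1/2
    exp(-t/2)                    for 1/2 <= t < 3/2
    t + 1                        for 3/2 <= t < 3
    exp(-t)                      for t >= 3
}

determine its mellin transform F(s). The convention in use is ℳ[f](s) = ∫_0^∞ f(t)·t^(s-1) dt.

summing 4 kernel integrals split by 1/2, 3/2, 3 yields ℳ[f](s)
∫ over [0, 1/2) of t·t^(s-1) joins the sum
piece [1/2, 3/2): integrate exp(-t/2) against the kernel
between 3/2 and 3 the integrand is (t + 1)·t^(s-1)
over [3, ∞), the kernel integral of exp(-t) enters the sum

(2*2**s*s*(s + 1)*uppergamma(s, 3) - 5*3**s*s - 2*3**s + 2*4**s*s*(s + 1)*uppergamma(s, 1/4) - 2*4**s*s*(s + 1)*uppergamma(s, 3/4) + 8*6**s*s + 2*6**s + s)/(2*2**s*s*(s + 1))
  Re(s) > -1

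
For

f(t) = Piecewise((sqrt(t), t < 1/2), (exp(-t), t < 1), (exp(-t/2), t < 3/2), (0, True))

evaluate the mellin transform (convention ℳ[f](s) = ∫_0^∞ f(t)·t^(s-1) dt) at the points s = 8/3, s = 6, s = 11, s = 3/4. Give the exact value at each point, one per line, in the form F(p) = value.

treat the 3 regions marked off by 1/2, 1 separately and sum
[0, 1/2) adds the kernel integral of sqrt(t)
piece [1/2, 1): integrate exp(-t) against the kernel
on [1, 3/2): add ∫ exp(-t/2)·t^(s-1) dt

F(8/3) = -4*2**(2/3)*uppergamma(8/3, 3/4) - uppergamma(8/3, 1) + 3*2**(5/6)/152 + uppergamma(8/3, 1/2) + 4*2**(2/3)*uppergamma(8/3, 1/2)
F(6) = -260103*exp(-3/4)/16 - 326*exp(-1) + sqrt(2)/832 + 411515*exp(-1/2)/32
F(11) = -8055338729409*exp(-3/4)/512 - 9864101*exp(-1) + sqrt(2)/47104 + 12553134696189*exp(-1/2)/1024
F(3/4) = -2**(3/4)*uppergamma(3/4, 3/4) - uppergamma(3/4, 1) + 2**(3/4)/5 + uppergamma(3/4, 1/2) + 2**(3/4)*uppergamma(3/4, 1/2)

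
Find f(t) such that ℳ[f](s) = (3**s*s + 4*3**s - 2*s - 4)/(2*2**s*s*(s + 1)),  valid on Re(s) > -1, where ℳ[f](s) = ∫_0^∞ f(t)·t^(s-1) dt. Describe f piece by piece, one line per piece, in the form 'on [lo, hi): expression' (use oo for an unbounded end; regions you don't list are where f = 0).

on [0, 1/2): t
on [1/2, 3/2): 2 - t

summing 2 kernel integrals split by 1/2 yields ℳ[f](s)
∫ t·t^(s-1) over [0, 1/2)
between 1/2 and 3/2 the integrand is (2 - t)·t^(s-1)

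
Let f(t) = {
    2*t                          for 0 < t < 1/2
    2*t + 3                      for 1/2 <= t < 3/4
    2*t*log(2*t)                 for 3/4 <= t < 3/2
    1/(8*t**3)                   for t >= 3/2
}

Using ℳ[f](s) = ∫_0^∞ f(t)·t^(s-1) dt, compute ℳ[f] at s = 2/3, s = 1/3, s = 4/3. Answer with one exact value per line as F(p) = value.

peel off the common scale on t: t on [0, 1); t + 3 on [1, 3/2); t*log(t) on [3/2, 3); …
breakpoints 1/2, 3/4, 3/2: one integral from each of the 4 segments
the [0, 1/2) slice contributes ∫ 2*t·t^(s-1) dt
the [1/2, 3/4) slice contributes ∫ (2*t + 3)·t^(s-1) dt
the [3/4, 3/2) slice contributes ∫ 2*t*log(2*t)·t^(s-1) dt
on [3/2, ∞) integrate f = 1/(8*t**3) against the kernel

F(2/3) = -9*2**(1/3)/4 - 838*18**(1/3)/1575 - 9*6**(2/3)*log(3)/40 + 9*6**(2/3)*log(2)/40 + 9*18**(1/3)*log(3)/10 + 297*6**(2/3)/200
F(1/3) = -9*2**(2/3)/2 - 241*12**(1/3)/288 - 9*6**(1/3)*log(3)/16 + 9*6**(1/3)*log(2)/16 + 9*12**(1/3)*log(3)/8 + 351*6**(1/3)/64
F(4/3) = -583*12**(1/3)/1470 - 9*2**(2/3)/16 - 27*6**(1/3)*log(3)/112 + 27*6**(1/3)*log(2)/112 + 1863*6**(1/3)/1568 + 27*12**(1/3)*log(3)/28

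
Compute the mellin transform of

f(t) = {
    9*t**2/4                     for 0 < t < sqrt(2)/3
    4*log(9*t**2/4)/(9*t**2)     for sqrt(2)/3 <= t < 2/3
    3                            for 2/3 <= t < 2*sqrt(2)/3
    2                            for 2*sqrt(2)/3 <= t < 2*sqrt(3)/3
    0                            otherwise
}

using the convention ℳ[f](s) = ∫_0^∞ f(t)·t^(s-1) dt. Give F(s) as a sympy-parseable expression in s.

2**(s/2)*(-4*2**(s/2)*s*(s + 2) - 6*2**(s/2)*(s + 2)*(s**2 - 4*s + 4) + 2*2**s*(s + 2)*(s**2 - 4*s + 4) + 4*6**(s/2)*(s + 2)*(s**2 - 4*s + 4) + 4*s**2*(s + 2)*log(2) - 8*s*(s + 2)*log(2) + 8*s*(s + 2) + s*(s**2 - 4*s + 4))/(2*3**s*s*(s + 2)*(s**2 - 4*s + 4))
  Re(s) > -2

undo the power substitution: 9*t/4 on [0, 2/9); 4*log(9*t/4)/(9*t) on [2/9, 4/9); 3 on [4/9, 8/9); …
invert the common scale on t to get 3*t/2 on [0, 1/3); 2*log(3*t/2)/(3*t) on [1/3, 2/3); 3 on [2/3, 4/3); …
undo the common scale on t: t on [0, 1/2); log(t)/t on [1/2, 1); 3 on [1, 2); …
the 4 pieces separated at sqrt(2)/3, 2/3, 2*sqrt(2)/3 each add one integral
piece [0, sqrt(2)/3): integrate 9*t**2/4 against the kernel
over [sqrt(2)/3, 2/3), the kernel integral of 4*log(9*t**2/4)/(9*t**2) enters the sum
[2/3, 2*sqrt(2)/3) adds the kernel integral of 3
between 2*sqrt(2)/3 and 2*sqrt(3)/3 the integrand is 2·t^(s-1)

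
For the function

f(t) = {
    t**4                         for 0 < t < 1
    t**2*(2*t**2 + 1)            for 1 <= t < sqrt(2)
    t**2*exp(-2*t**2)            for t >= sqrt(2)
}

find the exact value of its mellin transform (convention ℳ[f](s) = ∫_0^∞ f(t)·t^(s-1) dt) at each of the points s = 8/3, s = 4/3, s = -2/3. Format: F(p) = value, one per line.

F(8/3) = -51/140 + 2**(2/3)*uppergamma(7/3, 4)/16 + 114*2**(1/3)/35
F(4/3) = -39/80 + 2**(1/3)*uppergamma(5/3, 4)/8 + 21*2**(2/3)/10
F(-2/3) = -21/20 + 2**(1/3)*uppergamma(2/3, 4)/4 + 39*2**(2/3)/20

reversing the power substitution: t**2 on [0, 1); t*(2*t + 1) on [1, 2); t*exp(-2*t) on [2, ∞)
peel off the shared t-power: t on [0, 1); 2*t + 1 on [1, 2); exp(-2*t) on [2, ∞)
linearity at 1, sqrt(2) turns ℳ[f](s) into 3 summed integrals
[0, 1) adds the kernel integral of t**4
segment [1, sqrt(2)) carries t**2*(2*t**2 + 1); integrate it
on [sqrt(2), ∞) integrate f = t**2*exp(-2*t**2) against the kernel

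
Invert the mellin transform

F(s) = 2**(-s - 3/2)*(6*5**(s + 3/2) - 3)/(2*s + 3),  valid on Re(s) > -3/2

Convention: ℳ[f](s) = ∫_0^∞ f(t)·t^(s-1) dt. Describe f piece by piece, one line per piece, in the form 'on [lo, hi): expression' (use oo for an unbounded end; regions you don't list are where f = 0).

split f at 1/2: ℳ[f](s) collects 2 kernel integrals
on [0, 1/2) integrate f = 3*t**(3/2)/2 against the kernel
between 1/2 and 5/2 the integrand is 3*t**(3/2)·t^(s-1)

on [0, 1/2): 3*t**(3/2)/2
on [1/2, 5/2): 3*t**(3/2)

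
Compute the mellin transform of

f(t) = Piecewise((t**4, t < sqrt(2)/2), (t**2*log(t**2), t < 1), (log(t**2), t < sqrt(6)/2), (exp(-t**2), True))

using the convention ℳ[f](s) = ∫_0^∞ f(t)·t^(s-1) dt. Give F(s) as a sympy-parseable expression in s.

invert the power substitution to get t**2 on [0, 1/2); t*log(t) on [1/2, 1); log(t) on [1, 3/2); …
along the cuts sqrt(2)/2, 1, sqrt(6)/2, ℳ[f](s) splits into 4 integrals
the [0, sqrt(2)/2) slice contributes ∫ t**4·t^(s-1) dt
the [sqrt(2)/2, 1) slice contributes ∫ t**2*log(t**2)·t^(s-1) dt
for t in [1, sqrt(6)/2): the term is ∫ log(t**2)·t^(s-1)
between sqrt(6)/2 and ∞ the integrand is exp(-t**2)·t^(s-1)

(sqrt(2)/2)**s*(2*2**(s/2)*s**2*(s + 4)*(s**2 + 4*s + 4)*uppergamma(s/2, 3/2) - 8*2**(s/2)*s**2*(s + 4) + 8*2**(s/2)*(s + 4)*(s**2 + 4*s + 4) + 3**(s/2)*s*(s + 4)*(-4*log(2) + 4*log(3))*(s**2 + 4*s + 4) - 8*3**(s/2)*(s + 4)*(s**2 + 4*s + 4) + s**3*(s + 4)*log(4) + 4*s**2*(s + 4)*log(2) + 4*s**2*(s + 4) + s**2*(s**2 + 4*s + 4))/(4*s**2*(s + 4)*(s**2 + 4*s + 4))
  Re(s) > -4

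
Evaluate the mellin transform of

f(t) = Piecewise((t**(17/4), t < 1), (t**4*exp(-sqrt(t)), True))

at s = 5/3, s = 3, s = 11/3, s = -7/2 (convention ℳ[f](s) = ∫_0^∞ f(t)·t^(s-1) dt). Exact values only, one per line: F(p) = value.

strip the shared t-power: t**(9/4) on [0, 1); t**2*exp(-sqrt(t)) on [1, ∞)
invert the shared t-power to get t**(1/4) on [0, 1); exp(-sqrt(t)) on [1, ∞)
back out the power substitution: sqrt(t) on [0, 1); exp(-t) on [1, ∞)
integrate the 2 segments split at 1, then add the results
on [0, 1): add ∫ t**(17/4)·t^(s-1) dt
∫ t**4*exp(-sqrt(t))·t^(s-1) over [1, ∞)

F(5/3) = 12/71 + 2*uppergamma(34/3, 1)
F(3) = 4/29 + 33853594972*exp(-1)
F(11/3) = 12/95 + 2*uppergamma(46/3, 1)
F(-7/2) = 2*exp(-1) + 4/3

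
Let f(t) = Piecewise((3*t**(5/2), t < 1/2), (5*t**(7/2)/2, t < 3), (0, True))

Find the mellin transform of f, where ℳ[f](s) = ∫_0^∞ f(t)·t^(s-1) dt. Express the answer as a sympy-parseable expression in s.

(4320*sqrt(3)*6**s*s + 10800*sqrt(3)*6**s + 14*sqrt(2)*s + 59*sqrt(2))/(16*2**s*(4*s**2 + 24*s + 35))
  Re(s) > -5/2

f breaks at 1/2 into 2 integrals to sum
∫ 3*t**(5/2)·t^(s-1) over [0, 1/2)
the [1/2, 3) slice contributes ∫ 5*t**(7/2)/2·t^(s-1) dt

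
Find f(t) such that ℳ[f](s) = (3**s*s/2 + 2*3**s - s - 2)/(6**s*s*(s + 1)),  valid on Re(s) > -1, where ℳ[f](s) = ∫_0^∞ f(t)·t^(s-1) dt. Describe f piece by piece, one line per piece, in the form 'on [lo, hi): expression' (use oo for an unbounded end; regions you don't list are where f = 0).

on [0, 1/6): 3*t
on [1/6, 1/2): 2 - 3*t

reversing the common scale on t: t on [0, 1/2); 2 - t on [1/2, 3/2)
treat the 2 regions marked off by 1/6 separately and sum
[0, 1/6) adds the kernel integral of 3*t
for t in [1/6, 1/2): the term is ∫ (2 - 3*t)·t^(s-1)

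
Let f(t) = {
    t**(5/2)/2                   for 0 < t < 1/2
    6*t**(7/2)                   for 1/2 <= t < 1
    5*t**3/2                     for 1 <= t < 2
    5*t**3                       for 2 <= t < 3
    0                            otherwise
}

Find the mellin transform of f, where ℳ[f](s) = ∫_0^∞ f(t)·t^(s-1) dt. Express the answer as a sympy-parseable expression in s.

decompose at 1/2, 1, 2; ℳ[f](s) sums the 4 pieces' integrals
on [0, 1/2) integrate f = t**(5/2)/2 against the kernel
over [1/2, 1), the kernel integral of 6*t**(7/2) enters the sum
∫ 5*t**3/2·t^(s-1) over [1, 2)
∫ 5*t**3·t^(s-1) over [2, 3)

(-160*2**s*(2*s + 5)*(2*s + 7) - 6*2**(1/2 - s)*(s + 3)*(2*s + 5) + 2**(1/2 - s)*(s + 3)*(2*s + 7) + 1080*3**s*(2*s + 5)*(2*s + 7) + 96*(s + 3)*(2*s + 5) - 20*(2*s + 5)*(2*s + 7))/(8*(s + 3)*(2*s + 5)*(2*s + 7))
  Re(s) > -5/2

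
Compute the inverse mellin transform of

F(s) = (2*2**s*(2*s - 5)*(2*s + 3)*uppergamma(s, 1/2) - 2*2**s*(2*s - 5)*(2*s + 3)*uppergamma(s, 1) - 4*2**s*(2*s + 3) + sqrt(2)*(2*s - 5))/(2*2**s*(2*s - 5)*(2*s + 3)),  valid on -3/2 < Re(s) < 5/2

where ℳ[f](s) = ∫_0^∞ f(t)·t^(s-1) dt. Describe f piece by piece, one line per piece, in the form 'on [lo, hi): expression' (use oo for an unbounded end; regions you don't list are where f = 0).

on [0, 1/2): t**(3/2)
on [1/2, 1): exp(-t)
on [1, oo): t**(-5/2)

treat the 3 regions marked off by 1/2, 1 separately and sum
piece [0, 1/2): integrate t**(3/2) against the kernel
on [1/2, 1): add ∫ exp(-t)·t^(s-1) dt
over [1, ∞), the kernel integral of t**(-5/2) enters the sum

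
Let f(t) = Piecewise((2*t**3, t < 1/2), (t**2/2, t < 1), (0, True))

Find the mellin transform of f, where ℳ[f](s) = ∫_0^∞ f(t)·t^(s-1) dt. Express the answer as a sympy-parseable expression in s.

invert the shared t-power to get 2*t on [0, 1/2); 1/2 on [1/2, 1)
the common scale on t comes off first: t on [0, 1); 1/2 on [1, 2)
linearity at 1/2 turns ℳ[f](s) into 2 summed integrals
segment [0, 1/2) carries 2*t**3; integrate it
∫ over [1/2, 1) of t**2/2·t^(s-1) joins the sum

(4*2**s*(s + 3) + s + 1)/(8*2**s*(s + 2)*(s + 3))
  Re(s) > -3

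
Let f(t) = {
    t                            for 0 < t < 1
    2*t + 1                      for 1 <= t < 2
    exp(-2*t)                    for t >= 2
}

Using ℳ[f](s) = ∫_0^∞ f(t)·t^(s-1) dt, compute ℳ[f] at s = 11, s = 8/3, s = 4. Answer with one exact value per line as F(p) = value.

treat the 3 regions marked off by 1, 2 separately and sum
piece [0, 1): integrate t against the kernel
∫ over [1, 2) of (2*t + 1)·t^(s-1) joins the sum
segment [2, ∞) carries exp(-2*t); integrate it

F(11) = 114665/132 + 771731*exp(-4)/8
F(8/3) = -57/88 + 2**(1/3)*uppergamma(8/3, 4)/8 + 129*2**(2/3)/22
F(4) = 71*exp(-4)/8 + 327/20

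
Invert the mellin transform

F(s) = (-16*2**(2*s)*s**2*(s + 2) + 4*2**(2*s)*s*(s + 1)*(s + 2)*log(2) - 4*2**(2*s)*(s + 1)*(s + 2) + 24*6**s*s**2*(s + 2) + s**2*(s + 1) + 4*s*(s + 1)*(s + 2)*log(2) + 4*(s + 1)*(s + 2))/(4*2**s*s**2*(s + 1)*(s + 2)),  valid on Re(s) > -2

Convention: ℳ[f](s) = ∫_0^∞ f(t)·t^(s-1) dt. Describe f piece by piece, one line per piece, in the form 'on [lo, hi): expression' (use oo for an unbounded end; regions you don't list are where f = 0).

on [0, 1/2): t**2
on [1/2, 2): log(t)
on [2, 3): 2*t

breakpoints 1/2, 2: one integral from each of the 3 segments
segment [0, 1/2) carries t**2; integrate it
over [1/2, 2), the kernel integral of log(t) enters the sum
[2, 3) adds the kernel integral of 2*t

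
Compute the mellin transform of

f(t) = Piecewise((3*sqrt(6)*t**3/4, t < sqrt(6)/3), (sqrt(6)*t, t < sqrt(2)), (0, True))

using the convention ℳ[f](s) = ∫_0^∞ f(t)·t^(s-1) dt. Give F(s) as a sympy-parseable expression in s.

(sqrt(6)/3)**s*(3**(s/2 + 1/2)*(2*s + 6) - s - 5)/((s + 1)*(s + 3))
  Re(s) > -3

back out the power substitution: 3*sqrt(6)*t**(3/2)/4 on [0, 2/3); sqrt(6)*sqrt(t) on [2/3, 2)
undo the common scale on t: t**(3/2) on [0, 1); 2*sqrt(t) on [1, 3)
summing 2 kernel integrals split by sqrt(6)/3 yields ℳ[f](s)
∫ over [0, sqrt(6)/3) of 3*sqrt(6)*t**3/4·t^(s-1) joins the sum
piece [sqrt(6)/3, sqrt(2)): integrate sqrt(6)*t against the kernel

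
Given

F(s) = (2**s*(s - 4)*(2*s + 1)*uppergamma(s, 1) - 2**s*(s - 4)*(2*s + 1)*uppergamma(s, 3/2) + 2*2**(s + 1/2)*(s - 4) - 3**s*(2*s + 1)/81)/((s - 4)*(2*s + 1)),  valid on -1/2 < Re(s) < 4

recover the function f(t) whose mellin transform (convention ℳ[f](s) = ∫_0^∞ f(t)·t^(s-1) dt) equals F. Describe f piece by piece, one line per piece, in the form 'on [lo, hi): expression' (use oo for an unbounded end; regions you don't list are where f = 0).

on [0, 2): sqrt(t)
on [2, 3): exp(-t/2)
on [3, oo): t**(-4)

integrate the 3 segments split at 2, 3, then add the results
on [0, 2): add ∫ sqrt(t)·t^(s-1) dt
on [2, 3) integrate f = exp(-t/2) against the kernel
∫ over [3, ∞) of t**(-4)·t^(s-1) joins the sum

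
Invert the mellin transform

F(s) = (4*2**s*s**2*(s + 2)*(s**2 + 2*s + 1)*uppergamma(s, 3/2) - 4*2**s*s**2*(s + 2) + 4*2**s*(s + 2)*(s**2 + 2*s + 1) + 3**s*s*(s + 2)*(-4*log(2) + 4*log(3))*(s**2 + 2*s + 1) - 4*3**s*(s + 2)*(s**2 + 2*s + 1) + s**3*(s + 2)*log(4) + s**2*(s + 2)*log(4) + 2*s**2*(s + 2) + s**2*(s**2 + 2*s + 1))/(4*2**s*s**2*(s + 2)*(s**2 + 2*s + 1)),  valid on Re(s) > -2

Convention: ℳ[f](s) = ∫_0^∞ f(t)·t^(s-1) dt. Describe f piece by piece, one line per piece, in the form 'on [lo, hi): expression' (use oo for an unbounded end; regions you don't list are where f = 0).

slice at 1/2, 1, 3/2, transform all 4 pieces, and sum them
on [0, 1/2) integrate f = t**2 against the kernel
on [1/2, 1): add ∫ t*log(t)·t^(s-1) dt
for t in [1, 3/2): the term is ∫ log(t)·t^(s-1)
between 3/2 and ∞ the integrand is exp(-t)·t^(s-1)

on [0, 1/2): t**2
on [1/2, 1): t*log(t)
on [1, 3/2): log(t)
on [3/2, oo): exp(-t)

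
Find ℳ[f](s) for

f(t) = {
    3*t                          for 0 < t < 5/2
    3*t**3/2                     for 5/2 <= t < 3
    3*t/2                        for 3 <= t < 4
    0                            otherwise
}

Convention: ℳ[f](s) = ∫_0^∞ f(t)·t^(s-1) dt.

3*(32*2**(3*s)*s + 96*2**(3*s) - 85*5**s*s - 5*5**s + 192*6**s*s + 144*6**s)/(16*2**s*(s**2 + 4*s + 3))
  Re(s) > -1

integrate the 3 segments split at 5/2, 3, then add the results
the [0, 5/2) slice contributes ∫ 3*t·t^(s-1) dt
[5/2, 3) adds the kernel integral of 3*t**3/2
∫ 3*t/2·t^(s-1) over [3, 4)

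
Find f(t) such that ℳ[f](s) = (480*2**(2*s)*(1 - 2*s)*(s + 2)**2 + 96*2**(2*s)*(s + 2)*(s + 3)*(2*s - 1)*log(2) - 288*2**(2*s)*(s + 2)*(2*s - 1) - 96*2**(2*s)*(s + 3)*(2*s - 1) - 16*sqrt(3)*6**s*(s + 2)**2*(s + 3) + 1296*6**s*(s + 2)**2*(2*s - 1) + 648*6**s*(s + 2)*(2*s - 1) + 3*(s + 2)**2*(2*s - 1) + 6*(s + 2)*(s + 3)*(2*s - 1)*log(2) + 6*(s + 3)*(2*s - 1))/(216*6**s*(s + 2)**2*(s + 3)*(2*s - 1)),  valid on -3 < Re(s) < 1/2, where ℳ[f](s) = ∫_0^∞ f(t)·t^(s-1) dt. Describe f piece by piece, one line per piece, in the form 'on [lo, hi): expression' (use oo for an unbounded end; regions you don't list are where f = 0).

strip the shared t-power: 3*t on [0, 1/6); log(3*t) on [1/6, 2/3); 3*t + 3 on [2/3, 1); …
peel off the common scale on t: t on [0, 1/2); log(t) on [1/2, 2); t + 3 on [2, 3); …
slice at 1/6, 2/3, 1, transform all 4 pieces, and sum them
between 0 and 1/6 the integrand is 3*t**3·t^(s-1)
∫ over [1/6, 2/3) of t**2*log(3*t)·t^(s-1) joins the sum
on [2/3, 1): add ∫ t**2*(3*t + 3)·t^(s-1) dt
on [1, ∞): add ∫ sqrt(3)/(27*sqrt(t))·t^(s-1) dt

on [0, 1/6): 3*t**3
on [1/6, 2/3): t**2*log(3*t)
on [2/3, 1): t**2*(3*t + 3)
on [1, oo): sqrt(3)/(27*sqrt(t))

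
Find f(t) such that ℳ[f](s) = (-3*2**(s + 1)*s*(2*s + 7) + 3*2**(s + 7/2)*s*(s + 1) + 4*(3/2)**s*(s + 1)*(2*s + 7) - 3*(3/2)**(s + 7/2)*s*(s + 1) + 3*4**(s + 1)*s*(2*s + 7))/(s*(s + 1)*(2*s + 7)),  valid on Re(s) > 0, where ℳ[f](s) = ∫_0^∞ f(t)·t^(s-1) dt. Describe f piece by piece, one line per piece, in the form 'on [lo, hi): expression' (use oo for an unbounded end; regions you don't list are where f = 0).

cuts at 3/2, 2: linearity sums the 3 kernel integrals
[0, 3/2) adds the kernel integral of 4
∫ 3*t**(7/2)/2·t^(s-1) over [3/2, 2)
segment [2, 4) carries 3*t; integrate it

on [0, 3/2): 4
on [3/2, 2): 3*t**(7/2)/2
on [2, 4): 3*t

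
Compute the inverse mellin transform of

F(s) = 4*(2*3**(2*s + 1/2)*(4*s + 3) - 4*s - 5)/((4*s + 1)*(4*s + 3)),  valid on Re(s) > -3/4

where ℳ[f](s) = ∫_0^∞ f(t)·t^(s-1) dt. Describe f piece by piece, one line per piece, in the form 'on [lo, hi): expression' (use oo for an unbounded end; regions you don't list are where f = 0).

remove the power substitution first: t**(3/2) on [0, 1); 2*sqrt(t) on [1, 3)
treat the 2 regions marked off by 1 separately and sum
segment [0, 1) carries t**(3/4); integrate it
between 1 and 9 the integrand is 2*t**(1/4)·t^(s-1)

on [0, 1): t**(3/4)
on [1, 9): 2*t**(1/4)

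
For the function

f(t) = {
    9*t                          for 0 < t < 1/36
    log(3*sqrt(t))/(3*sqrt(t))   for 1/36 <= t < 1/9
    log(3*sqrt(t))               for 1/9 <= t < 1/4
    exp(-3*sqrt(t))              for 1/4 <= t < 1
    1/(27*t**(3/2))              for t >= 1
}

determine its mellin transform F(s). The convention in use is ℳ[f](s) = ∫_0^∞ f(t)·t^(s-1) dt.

reversing the power substitution: 9*t**2 on [0, 1/6); log(3*t)/(3*t) on [1/6, 1/3); log(3*t) on [1/3, 1/2); …
back out the common scale on t: t**2 on [0, 1/2); log(t)/t on [1/2, 1); log(t) on [1, 3/2); …
f breaks at 1/36, 1/9, 1/4, 1 into 5 integrals to sum
on [0, 1/36): add ∫ 9*t·t^(s-1) dt
piece [1/36, 1/9): integrate log(3*sqrt(t))/(3*sqrt(t)) against the kernel
piece [1/9, 1/4): integrate log(3*sqrt(t)) against the kernel
segment 1/4 to 1 holds exp(-3*sqrt(t)); add its integral
on [1, ∞) integrate f = 1/(27*t**(3/2)) against the kernel

(432*2**(2*s)*s**2*(2*s - 3)*(2*s + 2)*(4*s**2 - 4*s + 1)*uppergamma(2*s, 3/2) - 432*2**(2*s)*s**2*(2*s - 3)*(2*s + 2)*(4*s**2 - 4*s + 1)*uppergamma(2*s, 3) - 432*2**(2*s)*s**2*(2*s - 3)*(2*s + 2) + 108*2**(2*s)*(2*s - 3)*(2*s + 2)*(4*s**2 - 4*s + 1) - 216*3**(2*s)*s*(2*s - 3)*(2*s + 2)*(4*s**2 - 4*s + 1)*log(2) + 216*3**(2*s)*s*(2*s - 3)*(2*s + 2)*(4*s**2 - 4*s + 1)*log(3) - 108*3**(2*s)*(2*s - 3)*(2*s + 2)*(4*s**2 - 4*s + 1) - 16*6**(2*s)*s**2*(2*s + 2)*(4*s**2 - 4*s + 1) + 1728*s**3*(2*s - 3)*(2*s + 2)*log(2) - 864*s**2*(2*s - 3)*(2*s + 2)*log(2) + 864*s**2*(2*s - 3)*(2*s + 2) + 108*s**2*(2*s - 3)*(4*s**2 - 4*s + 1))/(216*6**(2*s)*s**2*(2*s - 3)*(2*s + 2)*(4*s**2 - 4*s + 1))
  -1 < Re(s) < 3/2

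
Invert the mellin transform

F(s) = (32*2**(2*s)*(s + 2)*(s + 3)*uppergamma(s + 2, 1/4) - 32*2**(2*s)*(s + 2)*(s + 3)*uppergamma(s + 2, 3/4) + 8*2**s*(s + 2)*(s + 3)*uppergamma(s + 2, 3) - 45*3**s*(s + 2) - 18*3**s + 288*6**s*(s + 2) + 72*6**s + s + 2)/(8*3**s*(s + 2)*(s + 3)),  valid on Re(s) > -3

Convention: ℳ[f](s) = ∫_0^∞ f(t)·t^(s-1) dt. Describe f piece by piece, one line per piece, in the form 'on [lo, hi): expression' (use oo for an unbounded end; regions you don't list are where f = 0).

on [0, 1/3): 27*t**3/8
on [1/3, 1): 9*t**2*exp(-3*t/4)/4
on [1, 2): 9*t**2*(3*t/2 + 1)/4
on [2, oo): 9*t**2*exp(-3*t/2)/4

remove the common scale on t first: 27*t**3 on [0, 1/6); 9*t**2*exp(-3*t/2) on [1/6, 1/2); 9*t**2*(3*t + 1) on [1/2, 1); …
back out the common scale on t: t**3 on [0, 1/2); t**2*exp(-t/2) on [1/2, 3/2); t**2*(t + 1) on [3/2, 3); …
undo the shared t-power: t on [0, 1/2); exp(-t/2) on [1/2, 3/2); t + 1 on [3/2, 3); …
cuts at 1/3, 1, 2: linearity sums the 4 kernel integrals
[0, 1/3) adds the kernel integral of 27*t**3/8
on [1/3, 1) integrate f = 9*t**2*exp(-3*t/4)/4 against the kernel
on [1, 2): add ∫ 9*t**2*(3*t/2 + 1)/4·t^(s-1) dt
segment [2, ∞) carries 9*t**2*exp(-3*t/2)/4; integrate it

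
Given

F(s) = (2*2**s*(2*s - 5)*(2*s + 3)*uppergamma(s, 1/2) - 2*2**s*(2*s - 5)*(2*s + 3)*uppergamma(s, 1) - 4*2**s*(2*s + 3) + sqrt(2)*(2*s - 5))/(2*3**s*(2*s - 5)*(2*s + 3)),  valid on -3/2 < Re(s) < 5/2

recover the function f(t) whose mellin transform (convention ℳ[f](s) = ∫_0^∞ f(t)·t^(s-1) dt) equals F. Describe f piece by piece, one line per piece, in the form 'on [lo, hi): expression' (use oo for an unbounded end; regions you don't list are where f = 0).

on [0, 1/3): 3*sqrt(6)*t**(3/2)/4
on [1/3, 2/3): exp(-3*t/2)
on [2/3, oo): 4*sqrt(6)/(27*t**(5/2))

undo the common scale on t: t**(3/2) on [0, 1/2); exp(-t) on [1/2, 1); t**(-5/2) on [1, ∞)
integrate the 3 segments split at 1/3, 2/3, then add the results
∫ over [0, 1/3) of 3*sqrt(6)*t**(3/2)/4·t^(s-1) joins the sum
∫ over [1/3, 2/3) of exp(-3*t/2)·t^(s-1) joins the sum
[2/3, ∞) adds the kernel integral of 4*sqrt(6)/(27*t**(5/2))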